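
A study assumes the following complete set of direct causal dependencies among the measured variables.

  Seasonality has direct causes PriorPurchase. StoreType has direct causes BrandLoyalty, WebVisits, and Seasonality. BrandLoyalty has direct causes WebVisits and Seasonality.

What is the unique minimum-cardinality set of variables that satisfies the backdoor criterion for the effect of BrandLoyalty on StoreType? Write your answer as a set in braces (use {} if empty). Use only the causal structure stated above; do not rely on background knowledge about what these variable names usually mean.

{Seasonality, WebVisits}

Variables eligible for adjustment (non-descendants of BrandLoyalty, excluding BrandLoyalty and StoreType): {PriorPurchase, Seasonality, WebVisits}.
Backdoor paths from BrandLoyalty to StoreType:
  P1: BrandLoyalty <- Seasonality -> StoreType
  P2: BrandLoyalty <- WebVisits -> StoreType
The empty set is not sufficient: P1 (BrandLoyalty <- Seasonality -> StoreType) has no collider blocking it and no conditioned non-collider, so it is open.
Try {Seasonality, WebVisits}:
  P1: blocked at fork node Seasonality ∈ conditioning set.
  P2: blocked at fork node WebVisits ∈ conditioning set.
{Seasonality, WebVisits} contains no descendant of BrandLoyalty and blocks every backdoor path.
Every element of {Seasonality, WebVisits} is needed (dropping Seasonality leaves P1 open; dropping WebVisits leaves P2 open), so no proper subset is valid.
Among all size-2 subsets of the eligible variables, only {Seasonality, WebVisits} blocks every backdoor path, so it is the unique smallest valid adjustment set.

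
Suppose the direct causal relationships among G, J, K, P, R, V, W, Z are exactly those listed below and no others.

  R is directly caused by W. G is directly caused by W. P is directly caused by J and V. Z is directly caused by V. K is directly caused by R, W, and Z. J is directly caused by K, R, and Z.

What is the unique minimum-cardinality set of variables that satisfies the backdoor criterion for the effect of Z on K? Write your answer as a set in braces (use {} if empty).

Variables eligible for adjustment (non-descendants of Z, excluding Z and K): {G, R, V, W}.
Backdoor paths from Z to K:
  P1: Z <- V -> P <- J <- R <- W -> K
  P2: Z <- V -> P <- J <- R -> K
  P3: Z <- V -> P <- J <- K
Each backdoor path contains an unconditioned collider, so every path is already blocked with the empty conditioning set:
  P1: blocked at collider P (neither it nor any descendant is in the conditioning set).
  P2: blocked at collider P (neither it nor any descendant is in the conditioning set).
  P3: blocked at collider P (neither it nor any descendant is in the conditioning set).
The empty set is therefore the unique smallest valid set.

{}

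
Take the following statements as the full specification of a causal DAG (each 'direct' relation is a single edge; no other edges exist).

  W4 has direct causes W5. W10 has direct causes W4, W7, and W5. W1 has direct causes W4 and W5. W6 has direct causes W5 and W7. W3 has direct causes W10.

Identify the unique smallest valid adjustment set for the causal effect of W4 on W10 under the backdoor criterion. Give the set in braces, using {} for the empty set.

{W5}

Variables eligible for adjustment (non-descendants of W4, excluding W4 and W10): {W5, W6, W7}.
Backdoor paths from W4 to W10:
  P1: W4 <- W5 -> W10
  P2: W4 <- W5 -> W6 <- W7 -> W10
The empty set is not sufficient: P1 (W4 <- W5 -> W10) has no collider blocking it and no conditioned non-collider, so it is open.
Try {W5}:
  P1: blocked at fork node W5 ∈ conditioning set.
  P2: blocked at fork node W5 ∈ conditioning set.
{W5} contains no descendant of W4 and blocks every backdoor path.
No other singleton works — e.g. {W7} leaves P1 open — so {W5} is the unique smallest valid adjustment set.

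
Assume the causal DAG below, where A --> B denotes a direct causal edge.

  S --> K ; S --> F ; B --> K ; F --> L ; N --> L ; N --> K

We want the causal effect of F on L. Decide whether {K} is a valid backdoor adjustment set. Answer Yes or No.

No

Backdoor paths from F to L (paths whose first edge points into F):
  P1: F <- S -> K <- N -> L
Condition 1 (no descendant of F in the set): holds — descendants of F are {L}; none are in {K}.
Condition 2 (every backdoor path blocked by {K}):
  P1: open — collider(s) K are conditioned on (or have a conditioned descendant) and no non-collider on the path is in the set.
{K} does not satisfy the backdoor criterion.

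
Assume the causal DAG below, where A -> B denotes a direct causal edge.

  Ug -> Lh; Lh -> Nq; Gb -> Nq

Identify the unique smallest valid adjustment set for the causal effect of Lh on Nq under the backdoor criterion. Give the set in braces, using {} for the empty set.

{}

Variables eligible for adjustment (non-descendants of Lh, excluding Lh and Nq): {Gb, Ug}.
Backdoor paths from Lh to Nq:
  (none)
With no backdoor paths the empty set already satisfies the criterion, and it is trivially minimal.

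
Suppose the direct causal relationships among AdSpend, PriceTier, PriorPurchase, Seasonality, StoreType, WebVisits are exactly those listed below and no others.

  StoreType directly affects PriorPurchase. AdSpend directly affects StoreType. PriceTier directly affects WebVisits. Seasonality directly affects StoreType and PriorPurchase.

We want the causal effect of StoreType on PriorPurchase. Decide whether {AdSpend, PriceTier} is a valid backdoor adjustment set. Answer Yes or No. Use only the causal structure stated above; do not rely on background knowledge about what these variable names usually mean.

No

Backdoor paths from StoreType to PriorPurchase (paths whose first edge points into StoreType):
  P1: StoreType <- Seasonality -> PriorPurchase
Condition 1 (no descendant of StoreType in the set): holds — descendants of StoreType are {PriorPurchase}; none are in {AdSpend, PriceTier}.
Condition 2 (every backdoor path blocked by {AdSpend, PriceTier}):
  P1: open — no interior node is in the conditioning set.
{AdSpend, PriceTier} does not satisfy the backdoor criterion.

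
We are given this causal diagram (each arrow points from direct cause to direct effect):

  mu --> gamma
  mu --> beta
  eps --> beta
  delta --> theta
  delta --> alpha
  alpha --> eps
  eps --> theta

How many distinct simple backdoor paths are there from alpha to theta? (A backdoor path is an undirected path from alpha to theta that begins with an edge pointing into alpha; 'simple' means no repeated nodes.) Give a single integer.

1

A backdoor path from alpha to theta is any simple undirected path whose first edge points into alpha (i.e. leaves alpha via a parent).
Parents of alpha: {delta}.
Enumerating:
  P1: alpha <- delta -> theta
That exhausts the simple backdoor paths. Count: 1.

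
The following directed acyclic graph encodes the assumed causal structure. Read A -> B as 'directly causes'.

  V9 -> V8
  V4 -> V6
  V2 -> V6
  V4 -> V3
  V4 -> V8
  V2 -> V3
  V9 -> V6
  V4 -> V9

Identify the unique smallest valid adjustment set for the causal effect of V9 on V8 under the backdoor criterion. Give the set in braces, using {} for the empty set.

{V4}

Variables eligible for adjustment (non-descendants of V9, excluding V9 and V8): {V2, V3, V4}.
Backdoor paths from V9 to V8:
  P1: V9 <- V4 -> V8
The empty set is not sufficient: P1 (V9 <- V4 -> V8) has no collider blocking it and no conditioned non-collider, so it is open.
Try {V4}:
  P1: blocked at fork node V4 ∈ conditioning set.
{V4} contains no descendant of V9 and blocks every backdoor path.
No other singleton works — e.g. {V2} leaves P1 open — so {V4} is the unique smallest valid adjustment set.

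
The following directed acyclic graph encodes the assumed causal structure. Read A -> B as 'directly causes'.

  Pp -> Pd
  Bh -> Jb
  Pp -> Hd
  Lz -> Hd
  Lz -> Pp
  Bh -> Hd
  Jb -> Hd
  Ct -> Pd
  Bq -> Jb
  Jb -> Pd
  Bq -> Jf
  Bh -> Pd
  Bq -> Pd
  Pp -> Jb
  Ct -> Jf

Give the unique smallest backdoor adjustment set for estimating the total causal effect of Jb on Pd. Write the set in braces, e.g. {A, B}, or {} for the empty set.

{Bh, Bq, Pp}

Variables eligible for adjustment (non-descendants of Jb, excluding Jb and Pd): {Bh, Bq, Ct, Jf, Lz, Pp}.
Backdoor paths from Jb to Pd:
  P1: Jb <- Bq -> Jf <- Ct -> Pd
  P2: Jb <- Bq -> Pd
  P3: Jb <- Bh -> Hd <- Lz -> Pp -> Pd
  P4: Jb <- Bh -> Hd <- Pp -> Pd
  P5: Jb <- Bh -> Pd
  P6: Jb <- Pp <- Lz -> Hd <- Bh -> Pd
  P7: Jb <- Pp -> Hd <- Bh -> Pd
  P8: Jb <- Pp -> Pd
The empty set is not sufficient: P2 (Jb <- Bq -> Pd) has no collider blocking it and no conditioned non-collider, so it is open.
Try {Bh, Bq, Pp}:
  P1: blocked at fork node Bq ∈ conditioning set.
  P2: blocked at fork node Bq ∈ conditioning set.
  P3: blocked at fork node Bh ∈ conditioning set.
  P4: blocked at fork node Bh ∈ conditioning set.
  P5: blocked at fork node Bh ∈ conditioning set.
  P6: blocked at chain node Pp ∈ conditioning set.
  P7: blocked at fork node Pp ∈ conditioning set.
  P8: blocked at fork node Pp ∈ conditioning set.
{Bh, Bq, Pp} contains no descendant of Jb and blocks every backdoor path.
Every element of {Bh, Bq, Pp} is needed (dropping Bh leaves P5 open; dropping Bq leaves P2 open; dropping Pp leaves P8 open), so no proper subset is valid.
Among all size-3 subsets of the eligible variables, only {Bh, Bq, Pp} blocks every backdoor path, so it is the unique smallest valid adjustment set.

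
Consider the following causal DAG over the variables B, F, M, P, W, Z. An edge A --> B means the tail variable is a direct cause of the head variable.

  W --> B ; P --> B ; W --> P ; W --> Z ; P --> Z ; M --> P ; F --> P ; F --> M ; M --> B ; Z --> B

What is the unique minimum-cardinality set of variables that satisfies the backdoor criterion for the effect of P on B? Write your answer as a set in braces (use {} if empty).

{M, W}

Variables eligible for adjustment (non-descendants of P, excluding P and B): {F, M, W}.
Backdoor paths from P to B:
  P1: P <- F -> M -> B
  P2: P <- W -> Z -> B
  P3: P <- W -> B
  P4: P <- M -> B
The empty set is not sufficient: P1 (P <- F -> M -> B) has no collider blocking it and no conditioned non-collider, so it is open.
Try {M, W}:
  P1: blocked at chain node M ∈ conditioning set.
  P2: blocked at fork node W ∈ conditioning set.
  P3: blocked at fork node W ∈ conditioning set.
  P4: blocked at fork node M ∈ conditioning set.
{M, W} contains no descendant of P and blocks every backdoor path.
Every element of {M, W} is needed (dropping M leaves P1 open; dropping W leaves P2 open), so no proper subset is valid.
Among all size-2 subsets of the eligible variables, only {M, W} blocks every backdoor path, so it is the unique smallest valid adjustment set.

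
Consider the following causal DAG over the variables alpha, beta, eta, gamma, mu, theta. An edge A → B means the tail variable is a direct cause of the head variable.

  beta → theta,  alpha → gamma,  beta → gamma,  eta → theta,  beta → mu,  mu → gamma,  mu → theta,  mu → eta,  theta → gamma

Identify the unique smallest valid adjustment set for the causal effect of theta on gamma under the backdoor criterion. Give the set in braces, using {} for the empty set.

Variables eligible for adjustment (non-descendants of theta, excluding theta and gamma): {alpha, beta, eta, mu}.
Backdoor paths from theta to gamma:
  P1: theta <- beta -> mu -> gamma
  P2: theta <- beta -> gamma
  P3: theta <- mu <- beta -> gamma
  P4: theta <- mu -> gamma
  P5: theta <- eta <- mu <- beta -> gamma
  P6: theta <- eta <- mu -> gamma
The empty set is not sufficient: P1 (theta <- beta -> mu -> gamma) has no collider blocking it and no conditioned non-collider, so it is open.
Try {beta, mu}:
  P1: blocked at fork node beta ∈ conditioning set.
  P2: blocked at fork node beta ∈ conditioning set.
  P3: blocked at chain node mu ∈ conditioning set.
  P4: blocked at fork node mu ∈ conditioning set.
  P5: blocked at chain node mu ∈ conditioning set.
  P6: blocked at fork node mu ∈ conditioning set.
{beta, mu} contains no descendant of theta and blocks every backdoor path.
Every element of {beta, mu} is needed (dropping beta leaves P2 open; dropping mu leaves P4 open), so no proper subset is valid.
Among all size-2 subsets of the eligible variables, only {beta, mu} blocks every backdoor path, so it is the unique smallest valid adjustment set.

{beta, mu}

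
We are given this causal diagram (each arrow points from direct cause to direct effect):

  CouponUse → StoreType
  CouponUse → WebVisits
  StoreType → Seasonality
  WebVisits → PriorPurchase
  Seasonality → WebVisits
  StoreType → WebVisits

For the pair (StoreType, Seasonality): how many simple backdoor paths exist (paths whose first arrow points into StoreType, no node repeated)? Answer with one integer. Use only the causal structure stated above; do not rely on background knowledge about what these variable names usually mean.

A backdoor path from StoreType to Seasonality is any simple undirected path whose first edge points into StoreType (i.e. leaves StoreType via a parent).
Parents of StoreType: {CouponUse}.
Enumerating:
  P1: StoreType <- CouponUse -> WebVisits <- Seasonality
That exhausts the simple backdoor paths. Count: 1.

1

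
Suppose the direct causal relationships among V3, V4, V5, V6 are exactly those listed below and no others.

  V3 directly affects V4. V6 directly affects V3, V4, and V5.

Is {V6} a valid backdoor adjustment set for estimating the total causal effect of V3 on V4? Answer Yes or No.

Backdoor paths from V3 to V4 (paths whose first edge points into V3):
  P1: V3 <- V6 -> V4
Condition 1 (no descendant of V3 in the set): holds — descendants of V3 are {V4}; none are in {V6}.
Condition 2 (every backdoor path blocked by {V6}):
  P1: blocked at fork node V6 ∈ conditioning set.
{V6} satisfies the backdoor criterion.

Yes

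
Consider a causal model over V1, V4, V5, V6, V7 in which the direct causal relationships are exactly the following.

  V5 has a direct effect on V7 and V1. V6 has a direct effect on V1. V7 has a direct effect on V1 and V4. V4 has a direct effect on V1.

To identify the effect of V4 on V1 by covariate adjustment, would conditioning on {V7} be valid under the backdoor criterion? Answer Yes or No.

Yes

Backdoor paths from V4 to V1 (paths whose first edge points into V4):
  P1: V4 <- V7 <- V5 -> V1
  P2: V4 <- V7 -> V1
Condition 1 (no descendant of V4 in the set): holds — descendants of V4 are {V1}; none are in {V7}.
Condition 2 (every backdoor path blocked by {V7}):
  P1: blocked at chain node V7 ∈ conditioning set.
  P2: blocked at fork node V7 ∈ conditioning set.
{V7} satisfies the backdoor criterion.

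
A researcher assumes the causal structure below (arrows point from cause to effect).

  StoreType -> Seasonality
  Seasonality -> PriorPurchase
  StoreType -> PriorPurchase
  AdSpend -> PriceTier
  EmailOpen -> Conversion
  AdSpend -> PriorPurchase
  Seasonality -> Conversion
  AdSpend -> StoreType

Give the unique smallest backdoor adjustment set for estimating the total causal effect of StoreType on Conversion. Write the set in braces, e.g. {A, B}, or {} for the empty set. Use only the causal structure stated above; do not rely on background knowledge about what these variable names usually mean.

{}

Variables eligible for adjustment (non-descendants of StoreType, excluding StoreType and Conversion): {AdSpend, EmailOpen, PriceTier}.
Backdoor paths from StoreType to Conversion:
  P1: StoreType <- AdSpend -> PriorPurchase <- Seasonality -> Conversion
Each backdoor path contains an unconditioned collider, so every path is already blocked with the empty conditioning set:
  P1: blocked at collider PriorPurchase (neither it nor any descendant is in the conditioning set).
The empty set is therefore the unique smallest valid set.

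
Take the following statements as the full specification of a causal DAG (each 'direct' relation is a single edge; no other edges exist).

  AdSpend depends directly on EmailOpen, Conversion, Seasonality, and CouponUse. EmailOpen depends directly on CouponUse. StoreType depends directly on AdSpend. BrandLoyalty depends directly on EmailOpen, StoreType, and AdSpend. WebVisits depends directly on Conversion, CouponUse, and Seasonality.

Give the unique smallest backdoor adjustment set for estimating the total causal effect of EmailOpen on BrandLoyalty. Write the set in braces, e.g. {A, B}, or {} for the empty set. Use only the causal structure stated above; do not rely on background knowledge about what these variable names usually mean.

{CouponUse}

Variables eligible for adjustment (non-descendants of EmailOpen, excluding EmailOpen and BrandLoyalty): {Conversion, CouponUse, Seasonality, WebVisits}.
Backdoor paths from EmailOpen to BrandLoyalty:
  P1: EmailOpen <- CouponUse -> AdSpend -> StoreType -> BrandLoyalty
  P2: EmailOpen <- CouponUse -> AdSpend -> BrandLoyalty
  P3: EmailOpen <- CouponUse -> WebVisits <- Seasonality -> AdSpend -> StoreType -> BrandLoyalty
  P4: EmailOpen <- CouponUse -> WebVisits <- Seasonality -> AdSpend -> BrandLoyalty
  P5: EmailOpen <- CouponUse -> WebVisits <- Conversion -> AdSpend -> StoreType -> BrandLoyalty
  P6: EmailOpen <- CouponUse -> WebVisits <- Conversion -> AdSpend -> BrandLoyalty
The empty set is not sufficient: P1 (EmailOpen <- CouponUse -> AdSpend -> StoreType -> BrandLoyalty) has no collider blocking it and no conditioned non-collider, so it is open.
Try {CouponUse}:
  P1: blocked at fork node CouponUse ∈ conditioning set.
  P2: blocked at fork node CouponUse ∈ conditioning set.
  P3: blocked at fork node CouponUse ∈ conditioning set.
  P4: blocked at fork node CouponUse ∈ conditioning set.
  P5: blocked at fork node CouponUse ∈ conditioning set.
  P6: blocked at fork node CouponUse ∈ conditioning set.
{CouponUse} contains no descendant of EmailOpen and blocks every backdoor path.
No other singleton works — e.g. {Seasonality} leaves P1 open — so {CouponUse} is the unique smallest valid adjustment set.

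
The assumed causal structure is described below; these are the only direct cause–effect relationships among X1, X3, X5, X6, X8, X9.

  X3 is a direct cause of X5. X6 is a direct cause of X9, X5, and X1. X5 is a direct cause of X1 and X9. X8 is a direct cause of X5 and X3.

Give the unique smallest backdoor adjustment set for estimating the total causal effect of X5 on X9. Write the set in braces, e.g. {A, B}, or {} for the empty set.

{X6}

Variables eligible for adjustment (non-descendants of X5, excluding X5 and X9): {X3, X6, X8}.
Backdoor paths from X5 to X9:
  P1: X5 <- X6 -> X9
The empty set is not sufficient: P1 (X5 <- X6 -> X9) has no collider blocking it and no conditioned non-collider, so it is open.
Try {X6}:
  P1: blocked at fork node X6 ∈ conditioning set.
{X6} contains no descendant of X5 and blocks every backdoor path.
No other singleton works — e.g. {X8} leaves P1 open — so {X6} is the unique smallest valid adjustment set.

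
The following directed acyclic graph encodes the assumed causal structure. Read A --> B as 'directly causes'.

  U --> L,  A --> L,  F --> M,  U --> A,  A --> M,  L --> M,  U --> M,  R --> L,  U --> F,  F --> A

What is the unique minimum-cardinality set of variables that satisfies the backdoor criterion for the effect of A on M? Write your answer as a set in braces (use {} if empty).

Variables eligible for adjustment (non-descendants of A, excluding A and M): {F, R, U}.
Backdoor paths from A to M:
  P1: A <- U -> F -> M
  P2: A <- U -> L -> M
  P3: A <- U -> M
  P4: A <- F <- U -> L -> M
  P5: A <- F <- U -> M
  P6: A <- F -> M
The empty set is not sufficient: P1 (A <- U -> F -> M) has no collider blocking it and no conditioned non-collider, so it is open.
Try {F, U}:
  P1: blocked at fork node U ∈ conditioning set.
  P2: blocked at fork node U ∈ conditioning set.
  P3: blocked at fork node U ∈ conditioning set.
  P4: blocked at chain node F ∈ conditioning set.
  P5: blocked at chain node F ∈ conditioning set.
  P6: blocked at fork node F ∈ conditioning set.
{F, U} contains no descendant of A and blocks every backdoor path.
Every element of {F, U} is needed (dropping F leaves P6 open; dropping U leaves P2 open), so no proper subset is valid.
Among all size-2 subsets of the eligible variables, only {F, U} blocks every backdoor path, so it is the unique smallest valid adjustment set.

{F, U}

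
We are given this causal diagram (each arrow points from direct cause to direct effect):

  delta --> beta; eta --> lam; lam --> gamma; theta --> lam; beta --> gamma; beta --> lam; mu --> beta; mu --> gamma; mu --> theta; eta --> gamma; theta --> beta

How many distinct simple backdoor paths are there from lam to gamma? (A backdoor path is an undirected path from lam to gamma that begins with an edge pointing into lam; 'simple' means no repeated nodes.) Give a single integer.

8

A backdoor path from lam to gamma is any simple undirected path whose first edge points into lam (i.e. leaves lam via a parent).
Parents of lam: {beta, eta, theta}.
Enumerating:
  P1: lam <- eta -> gamma
  P2: lam <- theta <- mu -> beta -> gamma
  P3: lam <- theta <- mu -> gamma
  P4: lam <- theta -> beta <- mu -> gamma
  P5: lam <- theta -> beta -> gamma
  P6: lam <- beta <- mu -> gamma
  P7: lam <- beta <- theta <- mu -> gamma
  P8: lam <- beta -> gamma
That exhausts the simple backdoor paths. Count: 8.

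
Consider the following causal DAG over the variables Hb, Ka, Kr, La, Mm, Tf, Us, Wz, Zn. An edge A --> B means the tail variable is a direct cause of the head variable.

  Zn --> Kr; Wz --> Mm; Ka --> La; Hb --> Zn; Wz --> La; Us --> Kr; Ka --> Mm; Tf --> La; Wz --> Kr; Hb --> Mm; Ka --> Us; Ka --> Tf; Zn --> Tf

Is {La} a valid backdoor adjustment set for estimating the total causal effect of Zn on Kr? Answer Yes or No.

No

Backdoor paths from Zn to Kr (paths whose first edge points into Zn):
  P1: Zn <- Hb -> Mm <- Wz -> La <- Ka -> Us -> Kr
  P2: Zn <- Hb -> Mm <- Wz -> La <- Tf <- Ka -> Us -> Kr
  P3: Zn <- Hb -> Mm <- Wz -> Kr
  P4: Zn <- Hb -> Mm <- Ka -> Tf -> La <- Wz -> Kr
  P5: Zn <- Hb -> Mm <- Ka -> La <- Wz -> Kr
  P6: Zn <- Hb -> Mm <- Ka -> Us -> Kr
Condition 1 (no descendant of Zn in the set): FAILS — La is a descendant of Zn.
Condition 2 (every backdoor path blocked by {La}):
  P1: blocked at collider Mm (neither it nor any descendant is in the conditioning set).
  P2: blocked at collider Mm (neither it nor any descendant is in the conditioning set).
  P3: blocked at collider Mm (neither it nor any descendant is in the conditioning set).
  P4: blocked at collider Mm (neither it nor any descendant is in the conditioning set).
  P5: blocked at collider Mm (neither it nor any descendant is in the conditioning set).
  P6: blocked at collider Mm (neither it nor any descendant is in the conditioning set).
{La} does not satisfy the backdoor criterion.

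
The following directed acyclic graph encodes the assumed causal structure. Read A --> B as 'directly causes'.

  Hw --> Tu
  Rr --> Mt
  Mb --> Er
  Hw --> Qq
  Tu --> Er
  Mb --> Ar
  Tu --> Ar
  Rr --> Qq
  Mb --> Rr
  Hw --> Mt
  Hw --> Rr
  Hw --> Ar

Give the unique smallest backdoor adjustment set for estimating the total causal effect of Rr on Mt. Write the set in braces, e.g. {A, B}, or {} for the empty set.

{Hw}

Variables eligible for adjustment (non-descendants of Rr, excluding Rr and Mt): {Ar, Er, Hw, Mb, Tu}.
Backdoor paths from Rr to Mt:
  P1: Rr <- Mb -> Er <- Tu <- Hw -> Mt
  P2: Rr <- Mb -> Er <- Tu -> Ar <- Hw -> Mt
  P3: Rr <- Mb -> Ar <- Hw -> Mt
  P4: Rr <- Mb -> Ar <- Tu <- Hw -> Mt
  P5: Rr <- Hw -> Mt
The empty set is not sufficient: P5 (Rr <- Hw -> Mt) has no collider blocking it and no conditioned non-collider, so it is open.
Try {Hw}:
  P1: blocked at collider Er (neither it nor any descendant is in the conditioning set).
  P2: blocked at collider Er (neither it nor any descendant is in the conditioning set).
  P3: blocked at collider Ar (neither it nor any descendant is in the conditioning set).
  P4: blocked at collider Ar (neither it nor any descendant is in the conditioning set).
  P5: blocked at fork node Hw ∈ conditioning set.
{Hw} contains no descendant of Rr and blocks every backdoor path.
No other singleton works — e.g. {Mb} leaves P5 open — so {Hw} is the unique smallest valid adjustment set.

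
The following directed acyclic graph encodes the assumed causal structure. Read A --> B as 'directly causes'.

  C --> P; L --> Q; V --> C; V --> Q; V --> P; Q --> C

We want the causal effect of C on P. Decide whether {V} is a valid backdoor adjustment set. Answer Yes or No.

Backdoor paths from C to P (paths whose first edge points into C):
  P1: C <- V -> P
  P2: C <- Q <- V -> P
Condition 1 (no descendant of C in the set): holds — descendants of C are {P}; none are in {V}.
Condition 2 (every backdoor path blocked by {V}):
  P1: blocked at fork node V ∈ conditioning set.
  P2: blocked at fork node V ∈ conditioning set.
{V} satisfies the backdoor criterion.

Yes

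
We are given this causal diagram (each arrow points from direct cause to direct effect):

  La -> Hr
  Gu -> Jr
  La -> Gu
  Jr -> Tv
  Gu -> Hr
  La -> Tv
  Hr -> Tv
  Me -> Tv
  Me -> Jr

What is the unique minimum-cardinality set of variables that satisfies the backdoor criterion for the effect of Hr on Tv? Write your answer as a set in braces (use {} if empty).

{Gu, La}

Variables eligible for adjustment (non-descendants of Hr, excluding Hr and Tv): {Gu, Jr, La, Me}.
Backdoor paths from Hr to Tv:
  P1: Hr <- La -> Gu -> Jr <- Me -> Tv
  P2: Hr <- La -> Gu -> Jr -> Tv
  P3: Hr <- La -> Tv
  P4: Hr <- Gu <- La -> Tv
  P5: Hr <- Gu -> Jr <- Me -> Tv
  P6: Hr <- Gu -> Jr -> Tv
The empty set is not sufficient: P2 (Hr <- La -> Gu -> Jr -> Tv) has no collider blocking it and no conditioned non-collider, so it is open.
Try {Gu, La}:
  P1: blocked at fork node La ∈ conditioning set.
  P2: blocked at fork node La ∈ conditioning set.
  P3: blocked at fork node La ∈ conditioning set.
  P4: blocked at chain node Gu ∈ conditioning set.
  P5: blocked at fork node Gu ∈ conditioning set.
  P6: blocked at fork node Gu ∈ conditioning set.
{Gu, La} contains no descendant of Hr and blocks every backdoor path.
Every element of {Gu, La} is needed (dropping Gu leaves P6 open; dropping La leaves P3 open), so no proper subset is valid.
Among all size-2 subsets of the eligible variables, only {Gu, La} blocks every backdoor path, so it is the unique smallest valid adjustment set.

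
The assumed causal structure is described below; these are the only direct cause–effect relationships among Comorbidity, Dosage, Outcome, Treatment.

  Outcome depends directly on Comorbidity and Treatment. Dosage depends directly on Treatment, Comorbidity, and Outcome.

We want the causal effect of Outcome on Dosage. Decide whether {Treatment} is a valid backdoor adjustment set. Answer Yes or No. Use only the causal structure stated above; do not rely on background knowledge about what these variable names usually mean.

No

Backdoor paths from Outcome to Dosage (paths whose first edge points into Outcome):
  P1: Outcome <- Treatment -> Dosage
  P2: Outcome <- Comorbidity -> Dosage
Condition 1 (no descendant of Outcome in the set): holds — descendants of Outcome are {Dosage}; none are in {Treatment}.
Condition 2 (every backdoor path blocked by {Treatment}):
  P1: blocked at fork node Treatment ∈ conditioning set.
  P2: open — no interior node is in the conditioning set.
{Treatment} does not satisfy the backdoor criterion.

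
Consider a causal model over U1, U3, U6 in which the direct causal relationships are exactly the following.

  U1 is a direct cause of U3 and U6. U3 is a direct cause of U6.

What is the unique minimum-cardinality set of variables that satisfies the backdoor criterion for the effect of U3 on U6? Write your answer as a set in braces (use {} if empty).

{U1}

Variables eligible for adjustment (non-descendants of U3, excluding U3 and U6): {U1}.
Backdoor paths from U3 to U6:
  P1: U3 <- U1 -> U6
The empty set is not sufficient: P1 (U3 <- U1 -> U6) has no collider blocking it and no conditioned non-collider, so it is open.
Try {U1}:
  P1: blocked at fork node U1 ∈ conditioning set.
{U1} contains no descendant of U3 and blocks every backdoor path.
{U1} is the unique smallest valid adjustment set.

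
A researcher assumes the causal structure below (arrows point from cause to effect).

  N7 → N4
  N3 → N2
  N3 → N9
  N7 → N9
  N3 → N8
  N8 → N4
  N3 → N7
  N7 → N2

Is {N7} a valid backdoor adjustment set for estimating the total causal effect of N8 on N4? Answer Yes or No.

Backdoor paths from N8 to N4 (paths whose first edge points into N8):
  P1: N8 <- N3 -> N7 -> N4
  P2: N8 <- N3 -> N9 <- N7 -> N4
  P3: N8 <- N3 -> N2 <- N7 -> N4
Condition 1 (no descendant of N8 in the set): holds — descendants of N8 are {N4}; none are in {N7}.
Condition 2 (every backdoor path blocked by {N7}):
  P1: blocked at chain node N7 ∈ conditioning set.
  P2: blocked at collider N9 (neither it nor any descendant is in the conditioning set).
  P3: blocked at collider N2 (neither it nor any descendant is in the conditioning set).
{N7} satisfies the backdoor criterion.

Yes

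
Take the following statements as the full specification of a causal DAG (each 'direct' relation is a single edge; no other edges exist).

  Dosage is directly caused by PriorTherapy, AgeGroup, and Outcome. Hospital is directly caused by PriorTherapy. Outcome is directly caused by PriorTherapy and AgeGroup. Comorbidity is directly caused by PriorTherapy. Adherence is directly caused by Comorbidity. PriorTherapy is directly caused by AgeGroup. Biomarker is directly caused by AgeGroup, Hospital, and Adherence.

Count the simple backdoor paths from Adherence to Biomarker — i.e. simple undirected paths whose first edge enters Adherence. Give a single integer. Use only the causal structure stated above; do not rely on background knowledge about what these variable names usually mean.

A backdoor path from Adherence to Biomarker is any simple undirected path whose first edge points into Adherence (i.e. leaves Adherence via a parent).
Parents of Adherence: {Comorbidity}.
Enumerating:
  P1: Adherence <- Comorbidity <- PriorTherapy <- AgeGroup -> Biomarker
  P2: Adherence <- Comorbidity <- PriorTherapy -> Hospital -> Biomarker
  P3: Adherence <- Comorbidity <- PriorTherapy -> Outcome <- AgeGroup -> Biomarker
  P4: Adherence <- Comorbidity <- PriorTherapy -> Outcome -> Dosage <- AgeGroup -> Biomarker
  P5: Adherence <- Comorbidity <- PriorTherapy -> Dosage <- AgeGroup -> Biomarker
  P6: Adherence <- Comorbidity <- PriorTherapy -> Dosage <- Outcome <- AgeGroup -> Biomarker
That exhausts the simple backdoor paths. Count: 6.

6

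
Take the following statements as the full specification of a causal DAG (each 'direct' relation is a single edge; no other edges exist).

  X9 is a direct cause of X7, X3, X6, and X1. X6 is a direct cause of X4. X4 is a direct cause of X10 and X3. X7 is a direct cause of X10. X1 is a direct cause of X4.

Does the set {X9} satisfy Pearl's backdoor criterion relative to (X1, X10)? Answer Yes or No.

Backdoor paths from X1 to X10 (paths whose first edge points into X1):
  P1: X1 <- X9 -> X7 -> X10
  P2: X1 <- X9 -> X6 -> X4 -> X10
  P3: X1 <- X9 -> X3 <- X4 -> X10
Condition 1 (no descendant of X1 in the set): holds — descendants of X1 are {X10, X3, X4}; none are in {X9}.
Condition 2 (every backdoor path blocked by {X9}):
  P1: blocked at fork node X9 ∈ conditioning set.
  P2: blocked at fork node X9 ∈ conditioning set.
  P3: blocked at fork node X9 ∈ conditioning set.
{X9} satisfies the backdoor criterion.

Yes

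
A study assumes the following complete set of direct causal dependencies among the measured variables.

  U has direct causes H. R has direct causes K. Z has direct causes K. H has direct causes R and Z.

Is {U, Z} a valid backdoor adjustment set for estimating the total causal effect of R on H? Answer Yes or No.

Backdoor paths from R to H (paths whose first edge points into R):
  P1: R <- K -> Z -> H
Condition 1 (no descendant of R in the set): FAILS — U is a descendant of R.
Condition 2 (every backdoor path blocked by {U, Z}):
  P1: blocked at chain node Z ∈ conditioning set.
{U, Z} does not satisfy the backdoor criterion.

No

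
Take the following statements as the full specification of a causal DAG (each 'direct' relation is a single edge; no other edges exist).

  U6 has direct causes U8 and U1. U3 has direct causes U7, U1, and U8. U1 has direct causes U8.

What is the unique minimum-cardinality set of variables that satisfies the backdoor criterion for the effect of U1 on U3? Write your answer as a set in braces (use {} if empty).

Variables eligible for adjustment (non-descendants of U1, excluding U1 and U3): {U7, U8}.
Backdoor paths from U1 to U3:
  P1: U1 <- U8 -> U3
The empty set is not sufficient: P1 (U1 <- U8 -> U3) has no collider blocking it and no conditioned non-collider, so it is open.
Try {U8}:
  P1: blocked at fork node U8 ∈ conditioning set.
{U8} contains no descendant of U1 and blocks every backdoor path.
No other singleton works — e.g. {U7} leaves P1 open — so {U8} is the unique smallest valid adjustment set.

{U8}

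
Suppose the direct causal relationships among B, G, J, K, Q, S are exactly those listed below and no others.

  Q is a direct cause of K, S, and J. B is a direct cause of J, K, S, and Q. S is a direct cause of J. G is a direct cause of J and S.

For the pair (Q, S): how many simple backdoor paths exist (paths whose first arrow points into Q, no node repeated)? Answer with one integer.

A backdoor path from Q to S is any simple undirected path whose first edge points into Q (i.e. leaves Q via a parent).
Parents of Q: {B}.
Enumerating:
  P1: Q <- B -> S
  P2: Q <- B -> J <- G -> S
  P3: Q <- B -> J <- S
That exhausts the simple backdoor paths. Count: 3.

3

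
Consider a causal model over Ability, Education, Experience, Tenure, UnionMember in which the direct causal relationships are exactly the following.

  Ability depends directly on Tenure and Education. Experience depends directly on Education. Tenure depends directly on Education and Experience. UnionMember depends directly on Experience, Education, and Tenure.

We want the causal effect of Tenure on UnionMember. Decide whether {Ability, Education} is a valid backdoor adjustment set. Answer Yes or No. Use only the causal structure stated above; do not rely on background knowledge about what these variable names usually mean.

Backdoor paths from Tenure to UnionMember (paths whose first edge points into Tenure):
  P1: Tenure <- Education -> Experience -> UnionMember
  P2: Tenure <- Education -> UnionMember
  P3: Tenure <- Experience <- Education -> UnionMember
  P4: Tenure <- Experience -> UnionMember
Condition 1 (no descendant of Tenure in the set): FAILS — Ability is a descendant of Tenure.
Condition 2 (every backdoor path blocked by {Ability, Education}):
  P1: blocked at fork node Education ∈ conditioning set.
  P2: blocked at fork node Education ∈ conditioning set.
  P3: blocked at fork node Education ∈ conditioning set.
  P4: open — no interior node is in the conditioning set.
{Ability, Education} does not satisfy the backdoor criterion.

No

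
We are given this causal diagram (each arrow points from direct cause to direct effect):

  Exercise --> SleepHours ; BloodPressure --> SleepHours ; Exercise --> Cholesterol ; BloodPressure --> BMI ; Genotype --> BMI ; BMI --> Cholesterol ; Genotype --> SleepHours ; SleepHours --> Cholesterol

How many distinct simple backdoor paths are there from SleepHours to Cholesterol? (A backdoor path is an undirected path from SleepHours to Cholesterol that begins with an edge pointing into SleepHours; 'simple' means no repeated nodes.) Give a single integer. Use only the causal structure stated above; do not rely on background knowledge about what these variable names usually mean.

3

A backdoor path from SleepHours to Cholesterol is any simple undirected path whose first edge points into SleepHours (i.e. leaves SleepHours via a parent).
Parents of SleepHours: {BloodPressure, Exercise, Genotype}.
Enumerating:
  P1: SleepHours <- BloodPressure -> BMI -> Cholesterol
  P2: SleepHours <- Genotype -> BMI -> Cholesterol
  P3: SleepHours <- Exercise -> Cholesterol
That exhausts the simple backdoor paths. Count: 3.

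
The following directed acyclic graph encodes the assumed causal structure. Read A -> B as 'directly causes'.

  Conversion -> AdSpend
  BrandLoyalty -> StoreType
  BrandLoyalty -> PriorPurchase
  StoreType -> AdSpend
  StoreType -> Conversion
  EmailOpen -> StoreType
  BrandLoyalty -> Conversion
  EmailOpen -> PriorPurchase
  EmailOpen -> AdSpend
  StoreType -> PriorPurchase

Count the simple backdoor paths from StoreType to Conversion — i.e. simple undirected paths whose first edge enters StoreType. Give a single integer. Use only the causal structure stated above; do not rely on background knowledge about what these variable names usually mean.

4

A backdoor path from StoreType to Conversion is any simple undirected path whose first edge points into StoreType (i.e. leaves StoreType via a parent).
Parents of StoreType: {BrandLoyalty, EmailOpen}.
Enumerating:
  P1: StoreType <- BrandLoyalty -> PriorPurchase <- EmailOpen -> AdSpend <- Conversion
  P2: StoreType <- BrandLoyalty -> Conversion
  P3: StoreType <- EmailOpen -> PriorPurchase <- BrandLoyalty -> Conversion
  P4: StoreType <- EmailOpen -> AdSpend <- Conversion
That exhausts the simple backdoor paths. Count: 4.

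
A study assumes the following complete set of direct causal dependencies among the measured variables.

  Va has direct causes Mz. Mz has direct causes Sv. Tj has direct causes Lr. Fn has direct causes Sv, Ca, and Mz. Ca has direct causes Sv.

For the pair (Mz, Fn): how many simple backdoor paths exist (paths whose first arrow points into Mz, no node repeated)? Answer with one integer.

2

A backdoor path from Mz to Fn is any simple undirected path whose first edge points into Mz (i.e. leaves Mz via a parent).
Parents of Mz: {Sv}.
Enumerating:
  P1: Mz <- Sv -> Ca -> Fn
  P2: Mz <- Sv -> Fn
That exhausts the simple backdoor paths. Count: 2.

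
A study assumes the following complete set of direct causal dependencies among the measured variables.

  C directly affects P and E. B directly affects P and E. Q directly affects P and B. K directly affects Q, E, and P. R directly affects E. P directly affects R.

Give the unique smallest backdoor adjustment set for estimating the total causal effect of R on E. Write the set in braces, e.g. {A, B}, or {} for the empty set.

Variables eligible for adjustment (non-descendants of R, excluding R and E): {B, C, K, P, Q}.
Backdoor paths from R to E:
  P1: R <- P <- K -> Q -> B -> E
  P2: R <- P <- K -> E
  P3: R <- P <- C -> E
  P4: R <- P <- Q <- K -> E
  P5: R <- P <- Q -> B -> E
  P6: R <- P <- B <- Q <- K -> E
  P7: R <- P <- B -> E
The empty set is not sufficient: P1 (R <- P <- K -> Q -> B -> E) has no collider blocking it and no conditioned non-collider, so it is open.
Try {P}:
  P1: blocked at chain node P ∈ conditioning set.
  P2: blocked at chain node P ∈ conditioning set.
  P3: blocked at chain node P ∈ conditioning set.
  P4: blocked at chain node P ∈ conditioning set.
  P5: blocked at chain node P ∈ conditioning set.
  P6: blocked at chain node P ∈ conditioning set.
  P7: blocked at chain node P ∈ conditioning set.
{P} contains no descendant of R and blocks every backdoor path.
No other singleton works — e.g. {K} leaves P3 open — so {P} is the unique smallest valid adjustment set.

{P}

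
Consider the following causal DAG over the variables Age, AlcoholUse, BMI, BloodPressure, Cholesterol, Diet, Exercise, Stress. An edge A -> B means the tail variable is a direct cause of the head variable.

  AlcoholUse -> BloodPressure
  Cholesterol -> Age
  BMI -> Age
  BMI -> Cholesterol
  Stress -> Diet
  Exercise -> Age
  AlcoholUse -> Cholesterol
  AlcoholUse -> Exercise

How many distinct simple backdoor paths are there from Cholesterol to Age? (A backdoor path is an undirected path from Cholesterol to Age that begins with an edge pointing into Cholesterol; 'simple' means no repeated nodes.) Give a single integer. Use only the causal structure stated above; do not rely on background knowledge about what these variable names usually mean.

A backdoor path from Cholesterol to Age is any simple undirected path whose first edge points into Cholesterol (i.e. leaves Cholesterol via a parent).
Parents of Cholesterol: {AlcoholUse, BMI}.
Enumerating:
  P1: Cholesterol <- BMI -> Age
  P2: Cholesterol <- AlcoholUse -> Exercise -> Age
That exhausts the simple backdoor paths. Count: 2.

2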